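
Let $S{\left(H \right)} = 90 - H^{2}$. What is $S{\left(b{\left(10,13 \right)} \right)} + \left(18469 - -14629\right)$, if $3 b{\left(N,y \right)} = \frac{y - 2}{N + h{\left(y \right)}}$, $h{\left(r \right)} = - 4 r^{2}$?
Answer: $\frac{132486628631}{3992004} \approx 33188.0$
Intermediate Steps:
$b{\left(N,y \right)} = \frac{-2 + y}{3 \left(N - 4 y^{2}\right)}$ ($b{\left(N,y \right)} = \frac{\left(y - 2\right) \frac{1}{N - 4 y^{2}}}{3} = \frac{\left(-2 + y\right) \frac{1}{N - 4 y^{2}}}{3} = \frac{\frac{1}{N - 4 y^{2}} \left(-2 + y\right)}{3} = \frac{-2 + y}{3 \left(N - 4 y^{2}\right)}$)
$S{\left(b{\left(10,13 \right)} \right)} + \left(18469 - -14629\right) = \left(90 - \left(\frac{-2 + 13}{3 \left(10 - 4 \cdot 13^{2}\right)}\right)^{2}\right) + \left(18469 - -14629\right) = \left(90 - \left(\frac{1}{3} \frac{1}{10 - 676} \cdot 11\right)^{2}\right) + \left(18469 + 14629\right) = \left(90 - \left(\frac{1}{3} \frac{1}{10 - 676} \cdot 11\right)^{2}\right) + 33098 = \left(90 - \left(\frac{1}{3} \frac{1}{-666} \cdot 11\right)^{2}\right) + 33098 = \left(90 - \left(\frac{1}{3} \left(- \frac{1}{666}\right) 11\right)^{2}\right) + 33098 = \left(90 - \left(- \frac{11}{1998}\right)^{2}\right) + 33098 = \left(90 - \frac{121}{3992004}\right) + 33098 = \frac{359280239}{3992004} + 33098 = \frac{132486628631}{3992004}$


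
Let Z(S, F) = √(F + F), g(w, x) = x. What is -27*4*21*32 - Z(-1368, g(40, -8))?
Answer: -72576 - 4*I ≈ -72576.0 - 4.0*I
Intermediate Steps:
Z(S, F) = √2*√F (Z(S, F) = √(2*F) = √2*√F)
-27*4*21*32 - Z(-1368, g(40, -8)) = -27*4*21*32 - √2*√(-8) = -2268*32 - √2*2*I*√2 = -27*2688 - 4*I = -72576 - 4*I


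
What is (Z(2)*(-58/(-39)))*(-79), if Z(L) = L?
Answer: -9164/39 ≈ -234.97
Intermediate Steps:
(Z(2)*(-58/(-39)))*(-79) = (2*(-58/(-39)))*(-79) = (2*(-58*(-1/39)))*(-79) = (2*(58/39))*(-79) = (116/39)*(-79) = -9164/39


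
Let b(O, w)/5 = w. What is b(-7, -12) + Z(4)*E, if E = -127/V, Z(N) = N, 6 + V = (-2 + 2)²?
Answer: 74/3 ≈ 24.667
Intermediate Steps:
V = -6 (V = -6 + (-2 + 2)² = -6 + 0² = -6 + 0 = -6)
E = 127/6 (E = -127/(-6) = -127*(-⅙) = 127/6 ≈ 21.167)
b(O, w) = 5*w
b(-7, -12) + Z(4)*E = 5*(-12) + 4*(127/6) = -60 + 254/3 = 74/3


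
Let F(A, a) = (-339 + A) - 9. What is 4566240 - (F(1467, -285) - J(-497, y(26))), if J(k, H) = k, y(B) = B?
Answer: 4564624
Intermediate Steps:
F(A, a) = -348 + A
4566240 - (F(1467, -285) - J(-497, y(26))) = 4566240 - ((-348 + 1467) - 1*(-497)) = 4566240 - (1119 + 497) = 4566240 - 1*1616 = 4566240 - 1616 = 4564624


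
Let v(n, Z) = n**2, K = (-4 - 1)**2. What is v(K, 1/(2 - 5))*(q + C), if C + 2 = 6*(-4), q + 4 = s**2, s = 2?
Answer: -16250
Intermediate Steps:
K = 25 (K = (-5)**2 = 25)
q = 0 (q = -4 + 2**2 = -4 + 4 = 0)
C = -26 (C = -2 + 6*(-4) = -2 - 24 = -26)
v(K, 1/(2 - 5))*(q + C) = 25**2*(0 - 26) = 625*(-26) = -16250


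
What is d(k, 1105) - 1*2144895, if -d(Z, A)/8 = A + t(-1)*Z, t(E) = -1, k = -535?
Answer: -2158015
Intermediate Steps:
d(Z, A) = -8*A + 8*Z (d(Z, A) = -8*(A - Z) = -8*A + 8*Z)
d(k, 1105) - 1*2144895 = (-8*1105 + 8*(-535)) - 1*2144895 = (-8840 - 4280) - 2144895 = -13120 - 2144895 = -2158015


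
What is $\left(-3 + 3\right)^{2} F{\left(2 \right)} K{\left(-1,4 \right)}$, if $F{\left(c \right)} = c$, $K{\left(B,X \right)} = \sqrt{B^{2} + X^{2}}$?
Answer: $0$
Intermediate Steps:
$\left(-3 + 3\right)^{2} F{\left(2 \right)} K{\left(-1,4 \right)} = \left(-3 + 3\right)^{2} \cdot 2 \sqrt{\left(-1\right)^{2} + 4^{2}} = 0^{2} \cdot 2 \sqrt{1 + 16} = 0 \cdot 2 \sqrt{17} = 0 \sqrt{17} = 0$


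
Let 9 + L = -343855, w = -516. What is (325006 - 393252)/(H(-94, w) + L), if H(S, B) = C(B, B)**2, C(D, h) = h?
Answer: 34123/38804 ≈ 0.87937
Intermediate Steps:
L = -343864 (L = -9 - 343855 = -343864)
H(S, B) = B**2
(325006 - 393252)/(H(-94, w) + L) = (325006 - 393252)/((-516)**2 - 343864) = -68246/(266256 - 343864) = -68246/(-77608) = -68246*(-1/77608) = 34123/38804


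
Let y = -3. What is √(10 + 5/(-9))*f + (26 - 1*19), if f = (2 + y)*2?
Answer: 7 - 2*√85/3 ≈ 0.85364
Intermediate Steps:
f = -2 (f = (2 - 3)*2 = -1*2 = -2)
√(10 + 5/(-9))*f + (26 - 1*19) = √(10 + 5/(-9))*(-2) + (26 - 1*19) = √(10 + 5*(-⅑))*(-2) + (26 - 19) = √(10 - 5/9)*(-2) + 7 = √(85/9)*(-2) + 7 = (√85/3)*(-2) + 7 = -2*√85/3 + 7 = 7 - 2*√85/3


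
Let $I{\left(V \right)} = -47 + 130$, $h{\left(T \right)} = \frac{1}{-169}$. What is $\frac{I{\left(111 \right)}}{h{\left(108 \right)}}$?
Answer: $-14027$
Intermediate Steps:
$h{\left(T \right)} = - \frac{1}{169}$
$I{\left(V \right)} = 83$
$\frac{I{\left(111 \right)}}{h{\left(108 \right)}} = \frac{83}{- \frac{1}{169}} = 83 \left(-169\right) = -14027$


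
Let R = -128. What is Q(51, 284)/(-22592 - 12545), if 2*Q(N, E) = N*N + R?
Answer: -2473/70274 ≈ -0.035191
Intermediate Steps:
Q(N, E) = -64 + N**2/2 (Q(N, E) = (N*N - 128)/2 = (N**2 - 128)/2 = (-128 + N**2)/2 = -64 + N**2/2)
Q(51, 284)/(-22592 - 12545) = (-64 + (1/2)*51**2)/(-22592 - 12545) = (-64 + (1/2)*2601)/(-35137) = (-64 + 2601/2)*(-1/35137) = (2473/2)*(-1/35137) = -2473/70274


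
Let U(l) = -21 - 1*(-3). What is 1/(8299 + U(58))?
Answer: 1/8281 ≈ 0.00012076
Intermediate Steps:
U(l) = -18 (U(l) = -21 + 3 = -18)
1/(8299 + U(58)) = 1/(8299 - 18) = 1/8281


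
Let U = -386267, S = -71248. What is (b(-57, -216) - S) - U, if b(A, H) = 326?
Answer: 457841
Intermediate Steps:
(b(-57, -216) - S) - U = (326 - 1*(-71248)) - 1*(-386267) = (326 + 71248) + 386267 = 71574 + 386267 = 457841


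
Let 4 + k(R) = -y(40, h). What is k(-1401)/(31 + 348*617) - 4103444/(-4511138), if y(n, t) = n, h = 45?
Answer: 440501899298/484376676043 ≈ 0.90942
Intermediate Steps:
k(R) = -44 (k(R) = -4 - 1*40 = -4 - 40 = -44)
k(-1401)/(31 + 348*617) - 4103444/(-4511138) = -44/(31 + 348*617) - 4103444/(-4511138) = -44/(31 + 214716) - 4103444*(-1/4511138) = -44/214747 + 2051722/2255569 = 440501899298/484376676043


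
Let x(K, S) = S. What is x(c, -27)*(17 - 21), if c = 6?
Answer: 108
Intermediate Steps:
x(c, -27)*(17 - 21) = -27*(17 - 21) = -27*(-4) = 108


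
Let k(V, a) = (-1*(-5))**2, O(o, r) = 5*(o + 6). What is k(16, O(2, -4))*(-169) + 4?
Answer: -4221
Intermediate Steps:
O(o, r) = 30 + 5*o (O(o, r) = 5*(6 + o) = 30 + 5*o)
k(V, a) = 25 (k(V, a) = 5**2 = 25)
k(16, O(2, -4))*(-169) + 4 = 25*(-169) + 4 = -4225 + 4 = -4221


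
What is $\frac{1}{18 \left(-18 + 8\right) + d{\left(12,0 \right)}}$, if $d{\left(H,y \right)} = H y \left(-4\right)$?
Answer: $- \frac{1}{180} \approx -0.0055556$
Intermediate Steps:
$d{\left(H,y \right)} = - 4 H y$
$\frac{1}{18 \left(-18 + 8\right) + d{\left(12,0 \right)}} = \frac{1}{18 \left(-18 + 8\right) - 48 \cdot 0} = \frac{1}{18 \left(-10\right) + 0} = \frac{1}{-180 + 0} = \frac{1}{-180} = - \frac{1}{180}$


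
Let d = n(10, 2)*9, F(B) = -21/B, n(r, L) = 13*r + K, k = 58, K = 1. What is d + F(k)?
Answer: 68361/58 ≈ 1178.6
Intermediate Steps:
n(r, L) = 1 + 13*r (n(r, L) = 13*r + 1 = 1 + 13*r)
d = 1179 (d = (1 + 13*10)*9 = (1 + 130)*9 = 131*9 = 1179)
d + F(k) = 1179 - 21/58 = 68361/58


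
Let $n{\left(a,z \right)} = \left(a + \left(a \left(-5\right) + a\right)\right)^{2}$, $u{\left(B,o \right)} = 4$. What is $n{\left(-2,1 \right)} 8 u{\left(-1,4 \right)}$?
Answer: $1152$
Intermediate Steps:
$n{\left(a,z \right)} = 9 a^{2}$ ($n{\left(a,z \right)} = \left(a + \left(- 5 a + a\right)\right)^{2} = \left(a - 4 a\right)^{2} = \left(- 3 a\right)^{2} = 9 a^{2}$)
$n{\left(-2,1 \right)} 8 u{\left(-1,4 \right)} = 9 \left(-2\right)^{2} \cdot 8 \cdot 4 = 9 \cdot 4 \cdot 8 \cdot 4 = 36 \cdot 8 \cdot 4 = 288 \cdot 4 = 1152$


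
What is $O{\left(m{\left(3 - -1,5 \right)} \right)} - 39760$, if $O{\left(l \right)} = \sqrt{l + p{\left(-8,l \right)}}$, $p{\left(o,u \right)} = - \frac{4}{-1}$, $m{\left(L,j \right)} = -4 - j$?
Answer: $-39760 + i \sqrt{5} \approx -39760.0 + 2.2361 i$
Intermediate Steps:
$p{\left(o,u \right)} = 4$ ($p{\left(o,u \right)} = \left(-4\right) \left(-1\right) = 4$)
$O{\left(l \right)} = \sqrt{4 + l}$ ($O{\left(l \right)} = \sqrt{l + 4} = \sqrt{4 + l}$)
$O{\left(m{\left(3 - -1,5 \right)} \right)} - 39760 = \sqrt{4 - 9} - 39760 = \sqrt{-5} - 39760 = i \sqrt{5} - 39760 = -39760 + i \sqrt{5}$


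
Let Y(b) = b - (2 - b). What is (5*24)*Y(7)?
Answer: 1440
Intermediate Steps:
Y(b) = -2 + 2*b (Y(b) = b + (-2 + b) = -2 + 2*b)
(5*24)*Y(7) = (5*24)*(-2 + 2*7) = 120*(-2 + 14) = 120*12 = 1440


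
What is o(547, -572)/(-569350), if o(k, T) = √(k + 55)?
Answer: -√602/569350 ≈ -4.3094e-5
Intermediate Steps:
o(k, T) = √(55 + k)
o(547, -572)/(-569350) = √(55 + 547)/(-569350) = √602*(-1/569350) = -√602/569350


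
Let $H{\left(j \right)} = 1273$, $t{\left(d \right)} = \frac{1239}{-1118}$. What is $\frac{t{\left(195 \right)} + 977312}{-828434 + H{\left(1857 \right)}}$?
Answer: $- \frac{1092633577}{924765998} \approx -1.1815$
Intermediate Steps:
$t{\left(d \right)} = - \frac{1239}{1118}$ ($t{\left(d \right)} = 1239 \left(- \frac{1}{1118}\right) = - \frac{1239}{1118}$)
$\frac{t{\left(195 \right)} + 977312}{-828434 + H{\left(1857 \right)}} = \frac{- \frac{1239}{1118} + 977312}{-828434 + 1273} = \frac{1092633577}{1118 \left(-827161\right)} = \frac{1092633577}{1118} \left(- \frac{1}{827161}\right) = - \frac{1092633577}{924765998}$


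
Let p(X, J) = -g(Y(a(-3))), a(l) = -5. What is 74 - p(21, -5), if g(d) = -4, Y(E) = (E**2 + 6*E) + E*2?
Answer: 70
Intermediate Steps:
Y(E) = E**2 + 8*E (Y(E) = (E**2 + 6*E) + 2*E = E**2 + 8*E)
p(X, J) = 4 (p(X, J) = -1*(-4) = 4)
74 - p(21, -5) = 74 - 1*4 = 74 - 4 = 70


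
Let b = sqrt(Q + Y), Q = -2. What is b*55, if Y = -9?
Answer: 55*I*sqrt(11) ≈ 182.41*I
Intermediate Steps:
b = I*sqrt(11) (b = sqrt(-2 - 9) = sqrt(-11) = I*sqrt(11) ≈ 3.3166*I)
b*55 = (I*sqrt(11))*55 = 55*I*sqrt(11)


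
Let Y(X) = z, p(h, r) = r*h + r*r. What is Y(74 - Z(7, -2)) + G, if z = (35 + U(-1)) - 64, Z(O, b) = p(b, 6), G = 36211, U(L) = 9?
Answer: 36191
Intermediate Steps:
p(h, r) = r**2 + h*r (p(h, r) = h*r + r**2 = r**2 + h*r)
Z(O, b) = 36 + 6*b (Z(O, b) = 6*(b + 6) = 6*(6 + b) = 36 + 6*b)
z = -20 (z = (35 + 9) - 64 = 44 - 64 = -20)
Y(X) = -20
Y(74 - Z(7, -2)) + G = -20 + 36211 = 36191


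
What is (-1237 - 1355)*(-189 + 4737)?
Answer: -11788416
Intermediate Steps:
(-1237 - 1355)*(-189 + 4737) = -2592*4548 = -11788416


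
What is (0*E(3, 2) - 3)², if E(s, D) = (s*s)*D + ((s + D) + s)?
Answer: 9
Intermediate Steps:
E(s, D) = D + 2*s + D*s² (E(s, D) = s²*D + ((D + s) + s) = D*s² + (D + 2*s) = D + 2*s + D*s²)
(0*E(3, 2) - 3)² = (0*(2 + 2*3 + 2*3²) - 3)² = (0*(2 + 6 + 2*9) - 3)² = (0*(2 + 6 + 18) - 3)² = (0*26 - 3)² = (0 - 3)² = (-3)² = 9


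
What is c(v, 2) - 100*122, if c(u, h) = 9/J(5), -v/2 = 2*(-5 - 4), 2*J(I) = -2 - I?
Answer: -85418/7 ≈ -12203.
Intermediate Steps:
J(I) = -1 - I/2 (J(I) = (-2 - I)/2 = -1 - I/2)
v = 36 (v = -4*(-5 - 4) = -4*(-9) = -2*(-18) = 36)
c(u, h) = -18/7 (c(u, h) = 9/(-1 - ½*5) = 9/(-1 - 5/2) = 9/(-7/2) = 9*(-2/7) = -18/7)
c(v, 2) - 100*122 = -18/7 - 100*122 = -18/7 - 12200 = -85418/7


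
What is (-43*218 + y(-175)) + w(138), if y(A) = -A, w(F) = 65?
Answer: -9134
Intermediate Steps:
(-43*218 + y(-175)) + w(138) = (-43*218 - 1*(-175)) + 65 = (-9374 + 175) + 65 = -9199 + 65 = -9134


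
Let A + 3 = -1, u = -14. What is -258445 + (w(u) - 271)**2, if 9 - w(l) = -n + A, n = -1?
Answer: -191364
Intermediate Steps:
A = -4 (A = -3 - 1 = -4)
w(l) = 12 (w(l) = 9 - (-1*(-1) - 4) = 9 - (1 - 4) = 9 - 1*(-3) = 9 + 3 = 12)
-258445 + (w(u) - 271)**2 = -258445 + (12 - 271)**2 = -258445 + (-259)**2 = -258445 + 67081 = -191364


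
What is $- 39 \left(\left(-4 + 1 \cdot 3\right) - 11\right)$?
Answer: $468$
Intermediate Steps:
$- 39 \left(\left(-4 + 1 \cdot 3\right) - 11\right) = - 39 \left(\left(-4 + 3\right) - 11\right) = - 39 \left(-1 - 11\right) = \left(-39\right) \left(-12\right) = 468$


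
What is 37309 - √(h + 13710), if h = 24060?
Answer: 37309 - √37770 ≈ 37115.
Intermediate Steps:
37309 - √(h + 13710) = 37309 - √(24060 + 13710) = 37309 - √37770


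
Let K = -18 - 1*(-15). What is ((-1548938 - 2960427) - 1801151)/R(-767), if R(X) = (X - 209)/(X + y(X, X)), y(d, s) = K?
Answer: -607387165/122 ≈ -4.9786e+6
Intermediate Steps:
K = -3 (K = -18 + 15 = -3)
y(d, s) = -3
R(X) = (-209 + X)/(-3 + X) (R(X) = (X - 209)/(X - 3) = (-209 + X)/(-3 + X))
((-1548938 - 2960427) - 1801151)/R(-767) = ((-1548938 - 2960427) - 1801151)/(((-209 - 767)/(-3 - 767))) = (-4509365 - 1801151)/((-976/(-770))) = -6310516/((-1/770*(-976))) = -6310516/488/385 = -6310516*385/488 = -607387165/122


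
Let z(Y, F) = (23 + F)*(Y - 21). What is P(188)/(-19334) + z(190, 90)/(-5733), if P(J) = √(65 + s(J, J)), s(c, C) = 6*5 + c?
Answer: -1469/441 - √283/19334 ≈ -3.3319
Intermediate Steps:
z(Y, F) = (-21 + Y)*(23 + F) (z(Y, F) = (23 + F)*(-21 + Y) = (-21 + Y)*(23 + F))
s(c, C) = 30 + c
P(J) = √(95 + J) (P(J) = √(65 + (30 + J)) = √(95 + J))
P(188)/(-19334) + z(190, 90)/(-5733) = √(95 + 188)/(-19334) + (-483 - 21*90 + 23*190 + 90*190)/(-5733) = √283*(-1/19334) + (-483 - 1890 + 4370 + 17100)*(-1/5733) = -√283/19334 + 19097*(-1/5733) = -√283/19334 - 1469/441 = -1469/441 - √283/19334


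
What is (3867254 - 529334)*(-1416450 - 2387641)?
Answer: -12697751430720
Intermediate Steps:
(3867254 - 529334)*(-1416450 - 2387641) = 3337920*(-3804091) = -12697751430720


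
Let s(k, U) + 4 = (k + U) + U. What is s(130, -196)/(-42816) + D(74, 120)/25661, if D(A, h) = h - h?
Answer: 133/21408 ≈ 0.0062126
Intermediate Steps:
s(k, U) = -4 + k + 2*U (s(k, U) = -4 + ((k + U) + U) = -4 + ((U + k) + U) = -4 + (k + 2*U) = -4 + k + 2*U)
D(A, h) = 0
s(130, -196)/(-42816) + D(74, 120)/25661 = (-4 + 130 + 2*(-196))/(-42816) + 0/25661 = (-4 + 130 - 392)*(-1/42816) + 0*(1/25661) = -266*(-1/42816) + 0 = 133/21408 + 0 = 133/21408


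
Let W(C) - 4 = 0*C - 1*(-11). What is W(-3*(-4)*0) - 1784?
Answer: -1769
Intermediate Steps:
W(C) = 15 (W(C) = 4 + (0*C - 1*(-11)) = 4 + (0 + 11) = 4 + 11 = 15)
W(-3*(-4)*0) - 1784 = 15 - 1784 = -1769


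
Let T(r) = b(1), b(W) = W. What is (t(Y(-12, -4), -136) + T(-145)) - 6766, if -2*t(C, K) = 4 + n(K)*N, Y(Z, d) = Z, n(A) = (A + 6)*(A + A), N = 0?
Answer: -6767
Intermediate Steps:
n(A) = 2*A*(6 + A) (n(A) = (6 + A)*(2*A) = 2*A*(6 + A))
t(C, K) = -2 (t(C, K) = -(4 + (2*K*(6 + K))*0)/2 = -(4 + 0)/2 = -½*4 = -2)
T(r) = 1
(t(Y(-12, -4), -136) + T(-145)) - 6766 = (-2 + 1) - 6766 = -1 - 6766 = -6767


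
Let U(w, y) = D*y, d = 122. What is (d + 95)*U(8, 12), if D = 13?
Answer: 33852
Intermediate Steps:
U(w, y) = 13*y
(d + 95)*U(8, 12) = (122 + 95)*(13*12) = 217*156 = 33852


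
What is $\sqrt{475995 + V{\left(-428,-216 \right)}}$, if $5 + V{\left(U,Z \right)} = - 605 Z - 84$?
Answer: $\sqrt{606586} \approx 778.84$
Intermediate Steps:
$V{\left(U,Z \right)} = -89 - 605 Z$ ($V{\left(U,Z \right)} = -5 - \left(84 + 605 Z\right) = -89 - 605 Z$)
$\sqrt{475995 + V{\left(-428,-216 \right)}} = \sqrt{475995 - -130591} = \sqrt{475995 + \left(-89 + 130680\right)} = \sqrt{475995 + 130591} = \sqrt{606586}$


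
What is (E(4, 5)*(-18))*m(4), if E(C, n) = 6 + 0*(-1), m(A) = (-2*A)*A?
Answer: 3456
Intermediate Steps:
m(A) = -2*A**2
E(C, n) = 6 (E(C, n) = 6 + 0 = 6)
(E(4, 5)*(-18))*m(4) = (6*(-18))*(-2*4**2) = -(-216)*16 = -108*(-32) = 3456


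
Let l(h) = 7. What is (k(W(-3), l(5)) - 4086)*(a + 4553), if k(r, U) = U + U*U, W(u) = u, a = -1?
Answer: -18344560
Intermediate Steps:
k(r, U) = U + U²
(k(W(-3), l(5)) - 4086)*(a + 4553) = (7*(1 + 7) - 4086)*(-1 + 4553) = (7*8 - 4086)*4552 = (56 - 4086)*4552 = -4030*4552 = -18344560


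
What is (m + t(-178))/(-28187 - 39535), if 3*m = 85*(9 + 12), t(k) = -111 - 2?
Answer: -241/33861 ≈ -0.0071173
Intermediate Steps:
t(k) = -113
m = 595 (m = (85*(9 + 12))/3 = (85*21)/3 = (1/3)*1785 = 595)
(m + t(-178))/(-28187 - 39535) = (595 - 113)/(-28187 - 39535) = 482/(-67722) = 482*(-1/67722) = -241/33861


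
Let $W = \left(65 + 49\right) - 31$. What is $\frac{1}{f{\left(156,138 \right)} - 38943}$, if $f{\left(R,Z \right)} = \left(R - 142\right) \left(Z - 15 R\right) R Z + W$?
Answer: $- \frac{1}{663704044} \approx -1.5067 \cdot 10^{-9}$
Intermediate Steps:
$W = 83$ ($W = 114 - 31 = 83$)
$f{\left(R,Z \right)} = 83 + R Z \left(-142 + R\right) \left(Z - 15 R\right)$ ($f{\left(R,Z \right)} = \left(R - 142\right) \left(Z - 15 R\right) R Z + 83 = \left(-142 + R\right) \left(Z - 15 R\right) R Z + 83 = R \left(-142 + R\right) \left(Z - 15 R\right) Z + 83 = R Z \left(-142 + R\right) \left(Z - 15 R\right) + 83 = 83 + R Z \left(-142 + R\right) \left(Z - 15 R\right)$)
$\frac{1}{f{\left(156,138 \right)} - 38943} = \frac{1}{\left(83 + 156^{2} \cdot 138^{2} - 22152 \cdot 138^{2} - 2070 \cdot 156^{3} + 2130 \cdot 138 \cdot 156^{2}\right) - 38943} = \frac{1}{\left(83 + 24336 \cdot 19044 - 22152 \cdot 19044 - 2070 \cdot 3796416 + 2130 \cdot 138 \cdot 24336\right) - 38943} = \frac{1}{\left(83 + 463454784 - 421862688 - 7858581120 + 7153323840\right) - 38943} = \frac{1}{-663665101 - 38943} = \frac{1}{-663704044} = - \frac{1}{663704044}$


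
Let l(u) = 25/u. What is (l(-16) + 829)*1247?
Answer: 16509033/16 ≈ 1.0318e+6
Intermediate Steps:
(l(-16) + 829)*1247 = (25/(-16) + 829)*1247 = (25*(-1/16) + 829)*1247 = (-25/16 + 829)*1247 = (13239/16)*1247 = 16509033/16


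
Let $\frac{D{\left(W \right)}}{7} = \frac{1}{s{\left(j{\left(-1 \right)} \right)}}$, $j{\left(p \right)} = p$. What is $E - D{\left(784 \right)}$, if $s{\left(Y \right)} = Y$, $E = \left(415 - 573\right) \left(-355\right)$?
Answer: $56097$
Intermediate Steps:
$E = 56090$ ($E = \left(-158\right) \left(-355\right) = 56090$)
$D{\left(W \right)} = -7$ ($D{\left(W \right)} = \frac{7}{-1} = 7 \left(-1\right) = -7$)
$E - D{\left(784 \right)} = 56090 - -7 = 56090 + 7 = 56097$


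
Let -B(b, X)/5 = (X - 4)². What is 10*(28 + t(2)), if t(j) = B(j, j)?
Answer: 80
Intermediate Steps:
B(b, X) = -5*(-4 + X)² (B(b, X) = -5*(X - 4)² = -5*(-4 + X)²)
t(j) = -5*(-4 + j)²
10*(28 + t(2)) = 10*(28 - 5*(-4 + 2)²) = 10*(28 - 5*(-2)²) = 10*(28 - 5*4) = 10*(28 - 20) = 10*8 = 80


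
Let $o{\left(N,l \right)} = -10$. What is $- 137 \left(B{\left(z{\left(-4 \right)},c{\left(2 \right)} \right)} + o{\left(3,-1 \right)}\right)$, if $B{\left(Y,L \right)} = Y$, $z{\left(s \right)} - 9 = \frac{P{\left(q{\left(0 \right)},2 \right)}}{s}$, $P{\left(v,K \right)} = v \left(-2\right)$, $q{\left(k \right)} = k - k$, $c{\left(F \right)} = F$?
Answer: $137$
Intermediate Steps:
$q{\left(k \right)} = 0$
$P{\left(v,K \right)} = - 2 v$
$z{\left(s \right)} = 9$ ($z{\left(s \right)} = 9 + \frac{\left(-2\right) 0}{s} = 9 + \frac{0}{s} = 9 + 0 = 9$)
$- 137 \left(B{\left(z{\left(-4 \right)},c{\left(2 \right)} \right)} + o{\left(3,-1 \right)}\right) = - 137 \left(9 - 10\right) = \left(-137\right) \left(-1\right) = 137$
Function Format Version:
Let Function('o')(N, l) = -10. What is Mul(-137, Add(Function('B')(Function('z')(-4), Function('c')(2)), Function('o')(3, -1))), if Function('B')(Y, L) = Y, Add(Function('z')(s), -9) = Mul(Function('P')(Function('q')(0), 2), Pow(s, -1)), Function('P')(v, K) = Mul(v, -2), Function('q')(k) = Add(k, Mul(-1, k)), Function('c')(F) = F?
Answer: 137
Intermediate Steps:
Function('q')(k) = 0
Function('P')(v, K) = Mul(-2, v)
Function('z')(s) = 9 (Function('z')(s) = Add(9, Mul(Mul(-2, 0), Pow(s, -1))) = Add(9, Mul(0, Pow(s, -1))) = Add(9, 0) = 9)
Mul(-137, Add(Function('B')(Function('z')(-4), Function('c')(2)), Function('o')(3, -1))) = Mul(-137, Add(9, -10)) = Mul(-137, -1) = 137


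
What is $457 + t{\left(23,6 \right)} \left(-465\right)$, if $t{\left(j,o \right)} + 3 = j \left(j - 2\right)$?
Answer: $-222743$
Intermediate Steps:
$t{\left(j,o \right)} = -3 + j \left(-2 + j\right)$ ($t{\left(j,o \right)} = -3 + j \left(j - 2\right) = -3 + j \left(-2 + j\right)$)
$457 + t{\left(23,6 \right)} \left(-465\right) = 457 + \left(-3 + 23^{2} - 46\right) \left(-465\right) = 457 + \left(-3 + 529 - 46\right) \left(-465\right) = 457 + 480 \left(-465\right) = 457 - 223200 = -222743$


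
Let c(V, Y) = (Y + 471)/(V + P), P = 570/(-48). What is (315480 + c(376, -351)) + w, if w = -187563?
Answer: 124207727/971 ≈ 1.2792e+5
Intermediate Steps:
P = -95/8 (P = 570*(-1/48) = -95/8 ≈ -11.875)
c(V, Y) = (471 + Y)/(-95/8 + V) (c(V, Y) = (Y + 471)/(V - 95/8) = (471 + Y)/(-95/8 + V))
(315480 + c(376, -351)) + w = (315480 + 8*(471 - 351)/(-95 + 8*376)) - 187563 = (315480 + 8*120/(-95 + 3008)) - 187563 = (315480 + 8*120/2913) - 187563 = (315480 + 8*(1/2913)*120) - 187563 = (315480 + 320/971) - 187563 = 306331400/971 - 187563 = 124207727/971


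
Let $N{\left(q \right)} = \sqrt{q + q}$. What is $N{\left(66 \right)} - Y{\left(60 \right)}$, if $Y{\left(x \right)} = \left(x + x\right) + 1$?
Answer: $-121 + 2 \sqrt{33} \approx -109.51$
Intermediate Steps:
$Y{\left(x \right)} = 1 + 2 x$ ($Y{\left(x \right)} = 2 x + 1 = 1 + 2 x$)
$N{\left(q \right)} = \sqrt{2} \sqrt{q}$ ($N{\left(q \right)} = \sqrt{2 q} = \sqrt{2} \sqrt{q}$)
$N{\left(66 \right)} - Y{\left(60 \right)} = \sqrt{2} \sqrt{66} - \left(1 + 2 \cdot 60\right) = 2 \sqrt{33} - \left(1 + 120\right) = 2 \sqrt{33} - 121 = -121 + 2 \sqrt{33}$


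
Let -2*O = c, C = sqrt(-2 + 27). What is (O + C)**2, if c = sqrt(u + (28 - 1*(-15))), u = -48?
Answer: (10 - I*sqrt(5))**2/4 ≈ 23.75 - 11.18*I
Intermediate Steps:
C = 5 (C = sqrt(25) = 5)
c = I*sqrt(5) (c = sqrt(-48 + (28 - 1*(-15))) = sqrt(-48 + (28 + 15)) = sqrt(-48 + 43) = sqrt(-5) = I*sqrt(5) ≈ 2.2361*I)
O = -I*sqrt(5)/2 ≈ -1.118*I
(O + C)**2 = (-I*sqrt(5)/2 + 5)**2 = (5 - I*sqrt(5)/2)**2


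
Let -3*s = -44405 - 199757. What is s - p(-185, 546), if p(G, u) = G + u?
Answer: 243079/3 ≈ 81026.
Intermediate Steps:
s = 244162/3 (s = -(-44405 - 199757)/3 = -⅓*(-244162) = 244162/3 ≈ 81387.)
s - p(-185, 546) = 244162/3 - (-185 + 546) = 244162/3 - 1*361 = 244162/3 - 361 = 243079/3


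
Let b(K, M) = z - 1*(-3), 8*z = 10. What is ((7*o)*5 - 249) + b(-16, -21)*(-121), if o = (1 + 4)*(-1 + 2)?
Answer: -2353/4 ≈ -588.25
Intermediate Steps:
z = 5/4 (z = (⅛)*10 = 5/4 ≈ 1.2500)
o = 5 (o = 5*1 = 5)
b(K, M) = 17/4 (b(K, M) = 5/4 - 1*(-3) = 5/4 + 3 = 17/4)
((7*o)*5 - 249) + b(-16, -21)*(-121) = ((7*5)*5 - 249) + (17/4)*(-121) = (35*5 - 249) - 2057/4 = (175 - 249) - 2057/4 = -74 - 2057/4 = -2353/4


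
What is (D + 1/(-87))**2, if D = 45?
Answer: 15319396/7569 ≈ 2024.0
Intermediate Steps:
(D + 1/(-87))**2 = (45 + 1/(-87))**2 = (45 - 1/87)**2 = (3914/87)**2 = 15319396/7569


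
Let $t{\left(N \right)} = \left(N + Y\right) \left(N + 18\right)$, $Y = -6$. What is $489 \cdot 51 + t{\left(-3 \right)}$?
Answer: $24804$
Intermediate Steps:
$t{\left(N \right)} = \left(-6 + N\right) \left(18 + N\right)$ ($t{\left(N \right)} = \left(N - 6\right) \left(N + 18\right) = \left(-6 + N\right) \left(18 + N\right)$)
$489 \cdot 51 + t{\left(-3 \right)} = 489 \cdot 51 + \left(-108 + \left(-3\right)^{2} + 12 \left(-3\right)\right) = 24939 - 135 = 24804$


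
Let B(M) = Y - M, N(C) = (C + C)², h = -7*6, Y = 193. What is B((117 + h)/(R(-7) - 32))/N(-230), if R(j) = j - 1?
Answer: 1559/1692800 ≈ 0.00092096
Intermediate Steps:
R(j) = -1 + j
h = -42
N(C) = 4*C² (N(C) = (2*C)² = 4*C²)
B(M) = 193 - M
B((117 + h)/(R(-7) - 32))/N(-230) = (193 - (117 - 42)/((-1 - 7) - 32))/((4*(-230)²)) = (193 - 75/(-8 - 32))/((4*52900)) = (193 - 75/(-40))/211600 = (193 - 75*(-1)/40)*(1/211600) = (193 - 1*(-15/8))*(1/211600) = (193 + 15/8)*(1/211600) = (1559/8)*(1/211600) = 1559/1692800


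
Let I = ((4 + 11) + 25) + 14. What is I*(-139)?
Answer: -7506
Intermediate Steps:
I = 54 (I = (15 + 25) + 14 = 40 + 14 = 54)
I*(-139) = 54*(-139) = -7506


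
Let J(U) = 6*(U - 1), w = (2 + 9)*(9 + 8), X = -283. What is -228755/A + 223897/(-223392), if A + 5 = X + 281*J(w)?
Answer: -10104229853/5832541728 ≈ -1.7324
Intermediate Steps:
w = 187 (w = 11*17 = 187)
J(U) = -6 + 6*U (J(U) = 6*(-1 + U) = -6 + 6*U)
A = 313308 (A = -5 + (-283 + 281*(-6 + 6*187)) = -5 + (-283 + 281*(-6 + 1122)) = -5 + (-283 + 281*1116) = -5 + (-283 + 313596) = -5 + 313313 = 313308)
-228755/A + 223897/(-223392) = -228755/313308 + 223897/(-223392) = -228755*1/313308 + 223897*(-1/223392) = -228755/313308 - 223897/223392 = -10104229853/5832541728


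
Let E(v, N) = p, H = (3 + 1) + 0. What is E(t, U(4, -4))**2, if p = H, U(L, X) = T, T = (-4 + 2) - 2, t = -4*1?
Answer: 16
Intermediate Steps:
t = -4
H = 4 (H = 4 + 0 = 4)
T = -4 (T = -2 - 2 = -4)
U(L, X) = -4
p = 4
E(v, N) = 4
E(t, U(4, -4))**2 = 4**2 = 16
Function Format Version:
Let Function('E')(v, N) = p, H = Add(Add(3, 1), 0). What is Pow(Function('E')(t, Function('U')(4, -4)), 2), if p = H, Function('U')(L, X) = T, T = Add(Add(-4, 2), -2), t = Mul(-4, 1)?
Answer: 16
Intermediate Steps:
t = -4
H = 4 (H = Add(4, 0) = 4)
T = -4 (T = Add(-2, -2) = -4)
Function('U')(L, X) = -4
p = 4
Function('E')(v, N) = 4
Pow(Function('E')(t, Function('U')(4, -4)), 2) = Pow(4, 2) = 16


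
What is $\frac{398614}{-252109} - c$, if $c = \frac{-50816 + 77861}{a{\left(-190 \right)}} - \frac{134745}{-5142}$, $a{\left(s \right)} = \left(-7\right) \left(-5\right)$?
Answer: $- \frac{2421355994751}{3024803782} \approx -800.5$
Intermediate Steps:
$a{\left(s \right)} = 35$
$c = \frac{9585431}{11998}$ ($c = \frac{-50816 + 77861}{35} - \frac{134745}{-5142} = 27045 \cdot \frac{1}{35} - - \frac{44915}{1714} = \frac{5409}{7} + \frac{44915}{1714} = \frac{9585431}{11998} \approx 798.92$)
$\frac{398614}{-252109} - c = \frac{398614}{-252109} - \frac{9585431}{11998} = 398614 \left(- \frac{1}{252109}\right) - \frac{9585431}{11998} = - \frac{398614}{252109} - \frac{9585431}{11998} = - \frac{2421355994751}{3024803782}$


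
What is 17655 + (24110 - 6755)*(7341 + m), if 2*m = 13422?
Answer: 243890115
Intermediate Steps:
m = 6711 (m = (½)*13422 = 6711)
17655 + (24110 - 6755)*(7341 + m) = 17655 + (24110 - 6755)*(7341 + 6711) = 17655 + 17355*14052 = 17655 + 243872460 = 243890115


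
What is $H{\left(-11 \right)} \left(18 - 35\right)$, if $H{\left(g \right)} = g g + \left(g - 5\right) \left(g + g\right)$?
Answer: $-8041$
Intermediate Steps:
$H{\left(g \right)} = g^{2} + 2 g \left(-5 + g\right)$ ($H{\left(g \right)} = g^{2} + \left(-5 + g\right) 2 g = g^{2} + 2 g \left(-5 + g\right)$)
$H{\left(-11 \right)} \left(18 - 35\right) = - 11 \left(-10 + 3 \left(-11\right)\right) \left(18 - 35\right) = - 11 \left(-10 - 33\right) \left(-17\right) = \left(-11\right) \left(-43\right) \left(-17\right) = 473 \left(-17\right) = -8041$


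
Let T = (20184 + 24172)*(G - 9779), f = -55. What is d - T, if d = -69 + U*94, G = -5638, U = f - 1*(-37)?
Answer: 683834691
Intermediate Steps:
U = -18 (U = -55 - 1*(-37) = -55 + 37 = -18)
d = -1761 (d = -69 - 18*94 = -69 - 1692 = -1761)
T = -683836452 (T = (20184 + 24172)*(-5638 - 9779) = 44356*(-15417) = -683836452)
d - T = -1761 - 1*(-683836452) = -1761 + 683836452 = 683834691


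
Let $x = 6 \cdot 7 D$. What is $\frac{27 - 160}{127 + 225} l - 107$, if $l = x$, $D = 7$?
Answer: $- \frac{38383}{176} \approx -218.09$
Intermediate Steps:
$x = 294$ ($x = 6 \cdot 7 \cdot 7 = 42 \cdot 7 = 294$)
$l = 294$
$\frac{27 - 160}{127 + 225} l - 107 = \frac{27 - 160}{127 + 225} \cdot 294 - 107 = - \frac{133}{352} \cdot 294 - 107 = \left(-133\right) \frac{1}{352} \cdot 294 - 107 = \left(- \frac{133}{352}\right) 294 - 107 = - \frac{19551}{176} - 107 = - \frac{38383}{176}$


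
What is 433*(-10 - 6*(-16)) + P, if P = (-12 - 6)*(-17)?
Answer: 37544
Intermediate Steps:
P = 306 (P = -18*(-17) = 306)
433*(-10 - 6*(-16)) + P = 433*(-10 - 6*(-16)) + 306 = 433*(-10 + 96) + 306 = 433*86 + 306 = 37238 + 306 = 37544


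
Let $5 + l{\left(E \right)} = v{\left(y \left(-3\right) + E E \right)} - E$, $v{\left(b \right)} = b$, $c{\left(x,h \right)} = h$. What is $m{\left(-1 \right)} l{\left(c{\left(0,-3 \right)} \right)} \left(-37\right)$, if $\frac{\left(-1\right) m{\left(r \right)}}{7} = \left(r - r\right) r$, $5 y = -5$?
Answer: $0$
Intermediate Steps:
$y = -1$ ($y = \frac{1}{5} \left(-5\right) = -1$)
$l{\left(E \right)} = -2 + E^{2} - E$ ($l{\left(E \right)} = -5 - \left(-3 + E - E E\right) = -5 - \left(-3 + E - E^{2}\right) = -5 + \left(3 + E^{2} - E\right) = -2 + E^{2} - E$)
$m{\left(r \right)} = 0$ ($m{\left(r \right)} = - 7 \left(r - r\right) r = - 7 \cdot 0 r = \left(-7\right) 0 = 0$)
$m{\left(-1 \right)} l{\left(c{\left(0,-3 \right)} \right)} \left(-37\right) = 0 \left(-2 + \left(-3\right)^{2} - -3\right) \left(-37\right) = 0 \left(-2 + 9 + 3\right) \left(-37\right) = 0 \cdot 10 \left(-37\right) = 0 \left(-37\right) = 0$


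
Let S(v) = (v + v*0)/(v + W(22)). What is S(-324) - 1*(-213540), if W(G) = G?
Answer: 32244702/151 ≈ 2.1354e+5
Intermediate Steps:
S(v) = v/(22 + v) (S(v) = (v + v*0)/(v + 22) = (v + 0)/(22 + v) = v/(22 + v))
S(-324) - 1*(-213540) = -324/(22 - 324) - 1*(-213540) = -324/(-302) + 213540 = -324*(-1/302) + 213540 = 162/151 + 213540 = 32244702/151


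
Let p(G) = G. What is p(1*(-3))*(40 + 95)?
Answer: -405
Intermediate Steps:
p(1*(-3))*(40 + 95) = (1*(-3))*(40 + 95) = -3*135 = -405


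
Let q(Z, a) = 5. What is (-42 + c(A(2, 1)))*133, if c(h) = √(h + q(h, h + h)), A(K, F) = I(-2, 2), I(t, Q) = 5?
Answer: -5586 + 133*√10 ≈ -5165.4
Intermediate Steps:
A(K, F) = 5
c(h) = √(5 + h) (c(h) = √(h + 5) = √(5 + h))
(-42 + c(A(2, 1)))*133 = (-42 + √(5 + 5))*133 = (-42 + √10)*133 = -5586 + 133*√10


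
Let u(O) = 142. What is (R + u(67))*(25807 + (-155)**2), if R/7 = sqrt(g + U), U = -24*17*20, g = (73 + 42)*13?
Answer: 7076144 + 348824*I*sqrt(6665) ≈ 7.0761e+6 + 2.8478e+7*I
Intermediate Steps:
g = 1495 (g = 115*13 = 1495)
U = -8160 (U = -408*20 = -8160)
R = 7*I*sqrt(6665) (R = 7*sqrt(1495 - 8160) = 7*sqrt(-6665) = 7*(I*sqrt(6665)) = 7*I*sqrt(6665) ≈ 571.48*I)
(R + u(67))*(25807 + (-155)**2) = (7*I*sqrt(6665) + 142)*(25807 + (-155)**2) = (142 + 7*I*sqrt(6665))*(25807 + 24025) = (142 + 7*I*sqrt(6665))*49832 = 7076144 + 348824*I*sqrt(6665)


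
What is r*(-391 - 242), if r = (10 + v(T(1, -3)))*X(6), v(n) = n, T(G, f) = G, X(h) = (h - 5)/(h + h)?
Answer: -2321/4 ≈ -580.25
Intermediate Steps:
X(h) = (-5 + h)/(2*h) (X(h) = (-5 + h)/((2*h)) = (-5 + h)*(1/(2*h)) = (-5 + h)/(2*h))
r = 11/12 (r = (10 + 1)*((1/2)*(-5 + 6)/6) = 11*((1/2)*(1/6)*1) = 11*(1/12) = 11/12 ≈ 0.91667)
r*(-391 - 242) = 11*(-391 - 242)/12 = (11/12)*(-633) = -2321/4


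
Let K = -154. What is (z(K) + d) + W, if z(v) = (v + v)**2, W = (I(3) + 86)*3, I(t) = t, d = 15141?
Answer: 110272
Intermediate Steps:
W = 267 (W = (3 + 86)*3 = 89*3 = 267)
z(v) = 4*v**2 (z(v) = (2*v)**2 = 4*v**2)
(z(K) + d) + W = (4*(-154)**2 + 15141) + 267 = (4*23716 + 15141) + 267 = (94864 + 15141) + 267 = 110005 + 267 = 110272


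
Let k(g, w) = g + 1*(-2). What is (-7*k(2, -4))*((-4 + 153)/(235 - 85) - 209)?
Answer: 0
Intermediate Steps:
k(g, w) = -2 + g (k(g, w) = g - 2 = -2 + g)
(-7*k(2, -4))*((-4 + 153)/(235 - 85) - 209) = (-7*(-2 + 2))*((-4 + 153)/(235 - 85) - 209) = (-7*0)*(149/150 - 209) = 0*(149*(1/150) - 209) = 0*(149/150 - 209) = 0*(-31201/150) = 0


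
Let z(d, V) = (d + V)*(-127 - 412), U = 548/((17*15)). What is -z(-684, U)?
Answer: -93717008/255 ≈ -3.6752e+5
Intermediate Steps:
U = 548/255 ≈ 2.1490
z(d, V) = -539*V - 539*d (z(d, V) = (V + d)*(-539) = -539*V - 539*d)
-z(-684, U) = -(-539*548/255 - 539*(-684)) = -(-295372/255 + 368676) = -1*93717008/255 = -93717008/255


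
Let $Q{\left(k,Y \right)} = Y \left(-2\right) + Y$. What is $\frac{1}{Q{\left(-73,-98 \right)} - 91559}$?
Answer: $- \frac{1}{91461} \approx -1.0934 \cdot 10^{-5}$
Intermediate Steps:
$Q{\left(k,Y \right)} = - Y$ ($Q{\left(k,Y \right)} = - 2 Y + Y = - Y$)
$\frac{1}{Q{\left(-73,-98 \right)} - 91559} = \frac{1}{\left(-1\right) \left(-98\right) - 91559} = \frac{1}{98 - 91559} = \frac{1}{-91461} = - \frac{1}{91461}$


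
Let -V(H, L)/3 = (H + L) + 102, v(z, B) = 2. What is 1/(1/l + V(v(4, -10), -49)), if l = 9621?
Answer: -9621/1587464 ≈ -0.0060606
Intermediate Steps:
V(H, L) = -306 - 3*H - 3*L (V(H, L) = -3*((H + L) + 102) = -3*(102 + H + L) = -306 - 3*H - 3*L)
1/(1/l + V(v(4, -10), -49)) = 1/(1/9621 + (-306 - 3*2 - 3*(-49))) = 1/(1/9621 + (-306 - 6 + 147)) = 1/(1/9621 - 165) = 1/(-1587464/9621) = -9621/1587464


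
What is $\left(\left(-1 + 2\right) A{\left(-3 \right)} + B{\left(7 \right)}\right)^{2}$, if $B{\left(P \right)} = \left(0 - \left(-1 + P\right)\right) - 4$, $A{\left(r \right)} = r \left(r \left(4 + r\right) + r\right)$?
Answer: $64$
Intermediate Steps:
$A{\left(r \right)} = r \left(r + r \left(4 + r\right)\right)$
$B{\left(P \right)} = -3 - P$ ($B{\left(P \right)} = \left(1 - P\right) - 4 = -3 - P$)
$\left(\left(-1 + 2\right) A{\left(-3 \right)} + B{\left(7 \right)}\right)^{2} = \left(\left(-1 + 2\right) \left(-3\right)^{2} \left(5 - 3\right) - 10\right)^{2} = \left(1 \cdot 9 \cdot 2 - 10\right)^{2} = \left(1 \cdot 18 - 10\right)^{2} = \left(18 - 10\right)^{2} = 8^{2} = 64$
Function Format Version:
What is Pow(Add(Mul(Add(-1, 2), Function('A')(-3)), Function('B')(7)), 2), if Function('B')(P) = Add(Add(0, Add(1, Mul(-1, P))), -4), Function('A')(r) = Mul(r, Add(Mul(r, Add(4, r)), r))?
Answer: 64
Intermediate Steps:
Function('A')(r) = Mul(r, Add(r, Mul(r, Add(4, r))))
Function('B')(P) = Add(-3, Mul(-1, P)) (Function('B')(P) = Add(Add(1, Mul(-1, P)), -4) = Add(-3, Mul(-1, P)))
Pow(Add(Mul(Add(-1, 2), Function('A')(-3)), Function('B')(7)), 2) = Pow(Add(Mul(Add(-1, 2), Mul(Pow(-3, 2), Add(5, -3))), Add(-3, Mul(-1, 7))), 2) = Pow(Add(Mul(1, Mul(9, 2)), Add(-3, -7)), 2) = Pow(Add(Mul(1, 18), -10), 2) = Pow(Add(18, -10), 2) = Pow(8, 2) = 64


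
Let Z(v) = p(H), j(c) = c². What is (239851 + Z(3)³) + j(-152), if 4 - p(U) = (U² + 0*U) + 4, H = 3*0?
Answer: 262955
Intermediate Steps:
H = 0
p(U) = -U² (p(U) = 4 - ((U² + 0*U) + 4) = 4 - ((U² + 0) + 4) = 4 - (U² + 4) = 4 - (4 + U²) = 4 + (-4 - U²) = -U²)
Z(v) = 0 (Z(v) = -1*0² = -1*0 = 0)
(239851 + Z(3)³) + j(-152) = (239851 + 0³) + (-152)² = (239851 + 0) + 23104 = 239851 + 23104 = 262955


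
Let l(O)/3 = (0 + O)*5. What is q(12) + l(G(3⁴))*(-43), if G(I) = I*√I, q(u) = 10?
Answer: -470195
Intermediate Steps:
G(I) = I^(3/2)
l(O) = 15*O (l(O) = 3*((0 + O)*5) = 3*(O*5) = 3*(5*O) = 15*O)
q(12) + l(G(3⁴))*(-43) = 10 + (15*(3⁴)^(3/2))*(-43) = 10 + (15*81^(3/2))*(-43) = 10 + (15*729)*(-43) = 10 + 10935*(-43) = 10 - 470205 = -470195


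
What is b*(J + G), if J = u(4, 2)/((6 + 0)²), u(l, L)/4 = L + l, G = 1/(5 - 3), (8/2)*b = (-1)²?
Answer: 7/24 ≈ 0.29167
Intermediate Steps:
b = ¼ (b = (¼)*(-1)² = (¼)*1 = ¼ ≈ 0.25000)
G = ½ (G = 1/2 = ½ ≈ 0.50000)
u(l, L) = 4*L + 4*l (u(l, L) = 4*(L + l) = 4*L + 4*l)
J = ⅔ (J = (4*2 + 4*4)/((6 + 0)²) = (8 + 16)/(6²) = 24/36 = 24*(1/36) = ⅔ ≈ 0.66667)
b*(J + G) = (⅔ + ½)/4 = (¼)*(7/6) = 7/24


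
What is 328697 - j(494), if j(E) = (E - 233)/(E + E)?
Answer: 324752375/988 ≈ 3.2870e+5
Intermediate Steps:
j(E) = (-233 + E)/(2*E) (j(E) = (-233 + E)/((2*E)) = (-233 + E)*(1/(2*E)) = (-233 + E)/(2*E))
328697 - j(494) = 328697 - (-233 + 494)/(2*494) = 328697 - 261/(2*494) = 328697 - 1*261/988 = 328697 - 261/988 = 324752375/988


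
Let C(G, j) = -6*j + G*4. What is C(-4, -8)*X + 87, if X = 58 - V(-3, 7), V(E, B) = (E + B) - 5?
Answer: 1975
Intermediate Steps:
V(E, B) = -5 + B + E (V(E, B) = (B + E) - 5 = -5 + B + E)
C(G, j) = -6*j + 4*G
X = 59 (X = 58 - (-5 + 7 - 3) = 58 - 1*(-1) = 58 + 1 = 59)
C(-4, -8)*X + 87 = (-6*(-8) + 4*(-4))*59 + 87 = (48 - 16)*59 + 87 = 32*59 + 87 = 1888 + 87 = 1975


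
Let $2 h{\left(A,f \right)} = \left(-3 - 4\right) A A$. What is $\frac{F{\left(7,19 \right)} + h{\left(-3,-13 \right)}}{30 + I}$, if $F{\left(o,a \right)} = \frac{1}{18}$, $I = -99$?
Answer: $\frac{283}{621} \approx 0.45572$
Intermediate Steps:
$F{\left(o,a \right)} = \frac{1}{18}$
$h{\left(A,f \right)} = - \frac{7 A^{2}}{2}$ ($h{\left(A,f \right)} = \frac{\left(-3 - 4\right) A A}{2} = \frac{\left(-7\right) A^{2}}{2} = - \frac{7 A^{2}}{2}$)
$\frac{F{\left(7,19 \right)} + h{\left(-3,-13 \right)}}{30 + I} = \frac{\frac{1}{18} - \frac{7 \left(-3\right)^{2}}{2}}{30 - 99} = \frac{\frac{1}{18} - \frac{63}{2}}{-69} = \left(\frac{1}{18} - \frac{63}{2}\right) \left(- \frac{1}{69}\right) = \left(- \frac{283}{9}\right) \left(- \frac{1}{69}\right) = \frac{283}{621}$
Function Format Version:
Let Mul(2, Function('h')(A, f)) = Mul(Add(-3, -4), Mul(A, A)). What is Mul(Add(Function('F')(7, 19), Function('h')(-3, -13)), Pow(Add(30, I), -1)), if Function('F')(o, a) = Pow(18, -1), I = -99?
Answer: Rational(283, 621) ≈ 0.45572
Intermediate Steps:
Function('F')(o, a) = Rational(1, 18)
Function('h')(A, f) = Mul(Rational(-7, 2), Pow(A, 2)) (Function('h')(A, f) = Mul(Rational(1, 2), Mul(Add(-3, -4), Mul(A, A))) = Mul(Rational(1, 2), Mul(-7, Pow(A, 2))) = Mul(Rational(-7, 2), Pow(A, 2)))
Mul(Add(Function('F')(7, 19), Function('h')(-3, -13)), Pow(Add(30, I), -1)) = Mul(Add(Rational(1, 18), Mul(Rational(-7, 2), Pow(-3, 2))), Pow(Add(30, -99), -1)) = Mul(Add(Rational(1, 18), Mul(Rational(-7, 2), 9)), Pow(-69, -1)) = Mul(Add(Rational(1, 18), Rational(-63, 2)), Rational(-1, 69)) = Mul(Rational(-283, 9), Rational(-1, 69)) = Rational(283, 621)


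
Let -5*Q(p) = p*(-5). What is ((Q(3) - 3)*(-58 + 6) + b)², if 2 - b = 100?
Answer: 9604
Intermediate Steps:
Q(p) = p (Q(p) = -p*(-5)/5 = -(-1)*p = p)
b = -98 (b = 2 - 1*100 = 2 - 100 = -98)
((Q(3) - 3)*(-58 + 6) + b)² = ((3 - 3)*(-58 + 6) - 98)² = (0*(-52) - 98)² = (0 - 98)² = (-98)² = 9604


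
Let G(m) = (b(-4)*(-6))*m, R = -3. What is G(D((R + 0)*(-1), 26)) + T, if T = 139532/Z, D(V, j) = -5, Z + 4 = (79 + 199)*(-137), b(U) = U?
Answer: -2355166/19045 ≈ -123.66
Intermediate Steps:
Z = -38090 (Z = -4 + (79 + 199)*(-137) = -4 + 278*(-137) = -4 - 38086 = -38090)
T = -69766/19045 (T = 139532/(-38090) = 139532*(-1/38090) = -69766/19045 ≈ -3.6632)
G(m) = 24*m (G(m) = (-4*(-6))*m = 24*m)
G(D((R + 0)*(-1), 26)) + T = 24*(-5) - 69766/19045 = -120 - 69766/19045 = -2355166/19045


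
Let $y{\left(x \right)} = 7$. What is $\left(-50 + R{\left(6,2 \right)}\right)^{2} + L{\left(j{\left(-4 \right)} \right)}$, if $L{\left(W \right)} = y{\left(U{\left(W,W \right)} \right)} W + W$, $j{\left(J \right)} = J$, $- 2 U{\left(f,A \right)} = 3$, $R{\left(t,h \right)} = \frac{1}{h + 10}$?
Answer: $\frac{354193}{144} \approx 2459.7$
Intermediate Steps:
$R{\left(t,h \right)} = \frac{1}{10 + h}$
$U{\left(f,A \right)} = - \frac{3}{2}$ ($U{\left(f,A \right)} = \left(- \frac{1}{2}\right) 3 = - \frac{3}{2}$)
$L{\left(W \right)} = 8 W$ ($L{\left(W \right)} = 7 W + W = 8 W$)
$\left(-50 + R{\left(6,2 \right)}\right)^{2} + L{\left(j{\left(-4 \right)} \right)} = \left(-50 + \frac{1}{10 + 2}\right)^{2} + 8 \left(-4\right) = \left(-50 + \frac{1}{12}\right)^{2} - 32 = \left(- \frac{599}{12}\right)^{2} - 32 = \frac{358801}{144} - 32 = \frac{354193}{144}$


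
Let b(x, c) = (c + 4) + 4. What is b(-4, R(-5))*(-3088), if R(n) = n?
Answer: -9264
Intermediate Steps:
b(x, c) = 8 + c (b(x, c) = (4 + c) + 4 = 8 + c)
b(-4, R(-5))*(-3088) = (8 - 5)*(-3088) = 3*(-3088) = -9264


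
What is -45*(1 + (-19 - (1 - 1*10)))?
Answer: 405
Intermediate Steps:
-45*(1 + (-19 - (1 - 1*10))) = -45*(1 + (-19 - (1 - 10))) = -45*(1 + (-19 - 1*(-9))) = -45*(1 + (-19 + 9)) = -45*(1 - 10) = -45*(-9) = 405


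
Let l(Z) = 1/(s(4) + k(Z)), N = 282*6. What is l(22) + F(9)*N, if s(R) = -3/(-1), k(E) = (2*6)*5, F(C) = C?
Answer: 959365/63 ≈ 15228.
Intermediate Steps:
k(E) = 60 (k(E) = 12*5 = 60)
s(R) = 3 (s(R) = -3*(-1) = 3)
N = 1692
l(Z) = 1/63 (l(Z) = 1/(3 + 60) = 1/63)
l(22) + F(9)*N = 1/63 + 9*1692 = 1/63 + 15228 = 959365/63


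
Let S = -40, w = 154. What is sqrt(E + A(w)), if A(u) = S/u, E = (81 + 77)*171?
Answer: sqrt(160188182)/77 ≈ 164.37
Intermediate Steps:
E = 27018 (E = 158*171 = 27018)
A(u) = -40/u
sqrt(E + A(w)) = sqrt(27018 - 40/154) = sqrt(27018 - 40*1/154) = sqrt(27018 - 20/77) = sqrt(2080366/77) = sqrt(160188182)/77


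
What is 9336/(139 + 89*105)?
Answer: 2334/2371 ≈ 0.98440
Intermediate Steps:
9336/(139 + 89*105) = 9336/(139 + 9345) = 9336/9484 = 9336*(1/9484) = 2334/2371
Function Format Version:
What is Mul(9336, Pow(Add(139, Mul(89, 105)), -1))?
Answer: Rational(2334, 2371) ≈ 0.98440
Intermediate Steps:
Mul(9336, Pow(Add(139, Mul(89, 105)), -1)) = Mul(9336, Pow(Add(139, 9345), -1)) = Mul(9336, Pow(9484, -1)) = Mul(9336, Rational(1, 9484)) = Rational(2334, 2371)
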